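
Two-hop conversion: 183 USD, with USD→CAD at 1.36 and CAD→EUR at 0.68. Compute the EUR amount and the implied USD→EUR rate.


Step 1: 183 USD × 1.36 = 248.88 CAD
Step 2: 248.88 CAD × 0.68 = 169.24 EUR
Implied rate USD→EUR = 1.36 × 0.68 = 0.9248
= 169.24 EUR; implied rate 0.9248 EUR/USD

169.24 EUR; implied rate 0.9248 EUR/USD


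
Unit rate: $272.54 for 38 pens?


Unit rate = total / quantity
= 272.54 / 38
= $7.17 per unit

$7.17 per unit


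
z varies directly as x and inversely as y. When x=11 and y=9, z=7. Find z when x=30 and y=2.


z = k·x/y
Solve for k using the known point: k = z·y/x = 7×9/11 = 63/11 ≈ 5.7273
Now evaluate at x=30, y=2:
z = k × 30 / 2 = (63 × 30) / (11 × 2) = 1890/22
≈ 85.9091

85.9091


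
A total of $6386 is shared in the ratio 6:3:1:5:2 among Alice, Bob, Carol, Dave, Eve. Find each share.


Total parts = 6 + 3 + 1 + 5 + 2 = 17
Alice: 6386 × 6/17 = 2253.88
Bob: 6386 × 3/17 = 1126.94
Carol: 6386 × 1/17 = 375.65
Dave: 6386 × 5/17 = 1878.24
Eve: 6386 × 2/17 = 751.29
= Alice: $2253.88, Bob: $1126.94, Carol: $375.65, Dave: $1878.24, Eve: $751.29

Alice: $2253.88, Bob: $1126.94, Carol: $375.65, Dave: $1878.24, Eve: $751.29


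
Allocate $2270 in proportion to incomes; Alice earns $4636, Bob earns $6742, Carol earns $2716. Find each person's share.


Total income = 4636 + 6742 + 2716 = $14094
Alice: $2270 × 4636/14094 = $746.68
Bob: $2270 × 6742/14094 = $1085.88
Carol: $2270 × 2716/14094 = $437.44
= Alice: $746.68, Bob: $1085.88, Carol: $437.44

Alice: $746.68, Bob: $1085.88, Carol: $437.44


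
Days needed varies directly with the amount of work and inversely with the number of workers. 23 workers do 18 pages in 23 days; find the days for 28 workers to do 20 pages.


Days ∝ work / workers, so d₂ = d₁ × (m₁/m₂) × (w₂/w₁)
Workers factor (inverse): 23/28 ≈ 0.8214
Work factor (direct): 20/18 ≈ 1.1111
d₂ = 23 × 23/28 × 20/18 = (23 × 23 × 20) / (28 × 18) = 10580/504
≈ 20.99 days

20.99 days


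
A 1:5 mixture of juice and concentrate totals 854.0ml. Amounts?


Total parts = 1 + 5 = 6
juice: 854.0 × 1/6 = 142.3ml
concentrate: 854.0 × 5/6 = 711.7ml
= 142.3ml and 711.7ml

142.3ml and 711.7ml


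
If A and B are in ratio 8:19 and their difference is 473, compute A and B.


Let A = 8k, B = 19k.
19k - 8k = 473
11k = 473 → k = 473/11 = 43
A = 8×43 = 344, B = 19×43 = 817
= A = 344, B = 817

A = 344, B = 817


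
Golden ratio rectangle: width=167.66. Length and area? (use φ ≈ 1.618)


φ = (1 + √5) / 2 ≈ 1.618
Length = width × φ = 167.66 × 1.618 = 271.27388
≈ 271.27
Area = width × length = 167.66 × 271.27388 = 45481.7787208 ≈ 45481.78
= Length: 271.27, Area: 45481.78

Length: 271.27, Area: 45481.78


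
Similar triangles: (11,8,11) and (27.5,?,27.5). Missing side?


Scale factor = 27.5/11 = 2.5
Missing side = 8 × 2.5
= 20.0

20.0


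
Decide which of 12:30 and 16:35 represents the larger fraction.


12/30 = 0.4000
16/35 = 0.4571
0.4000 < 0.4571, so 12:30 is less
= 16:35

16:35


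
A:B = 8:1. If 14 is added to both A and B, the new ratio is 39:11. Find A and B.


Let A = 8k, B = 1k.
(8k + 14) / (1k + 14) = 39/11
Cross-multiply: 11(8k + 14) = 39(1k + 14)
88k + 154 = 39k + 546
88k - 39k = 546 - 154
49k = 392
k = 392/49 = 8
A = 8×8 = 64, B = 1×8 = 8
= A = 64, B = 8

A = 64, B = 8


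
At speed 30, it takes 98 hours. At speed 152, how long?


Inverse proportion: x × y = constant
k = 30 × 98 = 2940
y₂ = k / 152 = 2940 / 152
= 19.34

19.34


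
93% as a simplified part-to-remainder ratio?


93% means 93 parts out of 100; remainder = 7
Part : remainder = 93:7
GCD = 1
= 93:7

93:7


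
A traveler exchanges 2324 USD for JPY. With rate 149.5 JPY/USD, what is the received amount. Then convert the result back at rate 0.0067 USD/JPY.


Amount × rate = 2324 × 149.5 = 347438.00 JPY
Round-trip: 347438.00 × 0.0067 = 2327.83 USD
= 347438.00 JPY, then 2327.83 USD

347438.00 JPY, then 2327.83 USD


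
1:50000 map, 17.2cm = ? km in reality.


Real distance = map distance × scale
= 17.2cm × 50000
= 860000 cm = 8600.0 m
= 8.600 km

8.600 km


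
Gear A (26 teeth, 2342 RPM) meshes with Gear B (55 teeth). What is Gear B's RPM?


Gear ratio = 26:55 = 26:55
RPM_B = RPM_A × (teeth_A / teeth_B)
= 2342 × (26/55)
= 1107.1 RPM

1107.1 RPM


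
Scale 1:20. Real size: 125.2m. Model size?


Model size = real / scale
= 125.2 / 20
= 6.2600 m

6.2600 m


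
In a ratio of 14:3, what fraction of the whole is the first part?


Total parts = 14 + 3 = 17
First part: 14/17 = 14/17
= 14/17

14/17


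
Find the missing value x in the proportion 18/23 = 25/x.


Cross multiply: 18 × x = 23 × 25
18x = 575
x = 575 / 18
= 31.94

31.94


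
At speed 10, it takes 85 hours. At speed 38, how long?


Inverse proportion: x × y = constant
k = 10 × 85 = 850
y₂ = k / 38 = 850 / 38
= 22.37

22.37


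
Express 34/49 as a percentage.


Percentage = (part / whole) × 100
= (34 / 49) × 100
≈ 69.39%

69.39%


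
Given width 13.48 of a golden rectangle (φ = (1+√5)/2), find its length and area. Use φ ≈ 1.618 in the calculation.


φ = (1 + √5) / 2 ≈ 1.618
Length = width × φ = 13.48 × 1.618 = 21.81064
≈ 21.81
Area = width × length = 13.48 × 21.81064 = 294.0074272 ≈ 294.01
= Length: 21.81, Area: 294.01

Length: 21.81, Area: 294.01


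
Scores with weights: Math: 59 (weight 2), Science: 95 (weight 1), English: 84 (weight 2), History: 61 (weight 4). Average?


Numerator = 59×2 + 95×1 + 84×2 + 61×4
= 118 + 95 + 168 + 244
= 625
Total weight = 9
Weighted avg = 625/9
= 69.44

69.44


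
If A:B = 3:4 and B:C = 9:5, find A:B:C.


Match B: multiply A:B by 9 → 27:36
Multiply B:C by 4 → 36:20
Combined: 27:36:20
GCD = 1
= 27:36:20

27:36:20


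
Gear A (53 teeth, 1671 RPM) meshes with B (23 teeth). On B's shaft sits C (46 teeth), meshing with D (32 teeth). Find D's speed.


Stage 1: RPM_B = RPM_A × t_A/t_B = 1671 × 53/23 = 88563/23 ≈ 3850.57
B and C share a shaft → RPM_C = RPM_B
Stage 2: RPM_D = RPM_C × t_C/t_D = RPM_A × (t_A×t_C)/(t_B×t_D)
Overall ratio = (53×46)/(23×32) = 2438/736
RPM_D = 1671 × 2438/736 = 4073898/736
≈ 5535.19 RPM

5535.19 RPM


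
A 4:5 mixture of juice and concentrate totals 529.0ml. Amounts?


Total parts = 4 + 5 = 9
juice: 529.0 × 4/9 = 235.1ml
concentrate: 529.0 × 5/9 = 293.9ml
= 235.1ml and 293.9ml

235.1ml and 293.9ml


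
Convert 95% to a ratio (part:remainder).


95% means 95 parts out of 100; remainder = 5
Part : remainder = 95:5
GCD = 5
= 19:1

19:1


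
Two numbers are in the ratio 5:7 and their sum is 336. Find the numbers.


Let A = 5k, B = 7k.
5k + 7k = 336
12k = 336 → k = 336/12 = 28
A = 5×28 = 140, B = 7×28 = 196
= A = 140, B = 196

A = 140, B = 196


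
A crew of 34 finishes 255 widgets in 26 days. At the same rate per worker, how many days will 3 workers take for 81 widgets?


Days ∝ work / workers, so d₂ = d₁ × (m₁/m₂) × (w₂/w₁)
Workers factor (inverse): 34/3 ≈ 11.3333
Work factor (direct): 81/255 ≈ 0.3176
d₂ = 26 × 34/3 × 81/255 = (26 × 34 × 81) / (3 × 255) = 71604/765
= 93.60 days

93.60 days


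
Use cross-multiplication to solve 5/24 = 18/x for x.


Cross multiply: 5 × x = 24 × 18
5x = 432
x = 432 / 5
= 86.40

86.40


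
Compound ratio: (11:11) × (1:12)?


Compound ratio = (11×1) : (11×12)
= 11:132
GCD = 11
= 1:12

1:12


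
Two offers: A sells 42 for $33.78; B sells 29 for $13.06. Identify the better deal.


Deal A: $33.78/42 = $0.8043/unit
Deal B: $13.06/29 = $0.4503/unit
B is cheaper per unit
= Deal B

Deal B


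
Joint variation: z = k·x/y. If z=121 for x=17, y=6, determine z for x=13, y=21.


z = k·x/y
Solve for k using the known point: k = z·y/x = 121×6/17 = 726/17 ≈ 42.7059
Now evaluate at x=13, y=21:
z = k × 13 / 21 = (726 × 13) / (17 × 21) = 9438/357
≈ 26.4370

26.4370


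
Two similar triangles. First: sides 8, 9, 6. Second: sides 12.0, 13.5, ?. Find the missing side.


Scale factor = 12.0/8 = 1.5
Missing side = 6 × 1.5
= 9.0

9.0


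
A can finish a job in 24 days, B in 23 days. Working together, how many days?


Rate of A = 1/24 per day
Rate of B = 1/23 per day
Combined rate = 1/24 + 1/23 = 47/552 ≈ 0.0851 per day
Days = 1 / combined rate = 552/47
≈ 11.74 days

11.74 days


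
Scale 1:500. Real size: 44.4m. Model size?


Model size = real / scale
= 44.4 / 500
= 0.0888 m

0.0888 m


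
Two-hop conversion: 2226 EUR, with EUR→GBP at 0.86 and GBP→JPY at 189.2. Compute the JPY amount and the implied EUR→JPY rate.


Step 1: 2226 EUR × 0.86 = 1914.36 GBP
Step 2: 1914.36 GBP × 189.2 = 362196.91 JPY
Implied rate EUR→JPY = 0.86 × 189.2 = 162.7120
= 362196.91 JPY; implied rate 162.7120 JPY/EUR

362196.91 JPY; implied rate 162.7120 JPY/EUR


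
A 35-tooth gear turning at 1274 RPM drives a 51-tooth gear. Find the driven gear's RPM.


Gear ratio = 35:51 = 35:51
RPM_B = RPM_A × (teeth_A / teeth_B)
= 1274 × (35/51)
= 874.3 RPM

874.3 RPM


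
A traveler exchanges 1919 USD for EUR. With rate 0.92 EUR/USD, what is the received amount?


Amount × rate = 1919 × 0.92
= 1765.48 EUR

1765.48 EUR


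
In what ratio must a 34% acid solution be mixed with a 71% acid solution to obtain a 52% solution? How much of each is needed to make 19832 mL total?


Let x parts of 34% mix with y parts of 71%.
34x + 71y = 52(x + y)
34x + 71y = 52x + 52y
x(34 - 52) = y(52 - 71)
x/y = (71 - 52)/(52 - 34) = 19/18
Simplify: 19:18
Total parts = 37; one part = 19832/37 = 536.00 mL
34% solution: 19×536.00 = 10184.00 mL
71% solution: 18×536.00 = 9648.00 mL
= ratio 19:18; 10184.00 mL and 9648.00 mL

ratio 19:18; 10184.00 mL and 9648.00 mL


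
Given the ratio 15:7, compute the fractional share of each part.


Total parts = 15 + 7 = 22
First part: 15/22 = 15/22
Second part: 7/22 = 7/22
= 15/22 and 7/22

15/22 and 7/22


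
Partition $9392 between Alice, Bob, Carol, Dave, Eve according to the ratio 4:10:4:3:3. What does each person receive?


Total parts = 4 + 10 + 4 + 3 + 3 = 24
Alice: 9392 × 4/24 = 1565.33
Bob: 9392 × 10/24 = 3913.33
Carol: 9392 × 4/24 = 1565.33
Dave: 9392 × 3/24 = 1174.00
Eve: 9392 × 3/24 = 1174.00
= Alice: $1565.33, Bob: $3913.33, Carol: $1565.33, Dave: $1174.00, Eve: $1174.00

Alice: $1565.33, Bob: $3913.33, Carol: $1565.33, Dave: $1174.00, Eve: $1174.00


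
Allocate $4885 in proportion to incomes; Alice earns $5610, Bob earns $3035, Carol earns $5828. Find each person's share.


Total income = 5610 + 3035 + 5828 = $14473
Alice: $4885 × 5610/14473 = $1893.52
Bob: $4885 × 3035/14473 = $1024.39
Carol: $4885 × 5828/14473 = $1967.10
= Alice: $1893.52, Bob: $1024.39, Carol: $1967.10

Alice: $1893.52, Bob: $1024.39, Carol: $1967.10


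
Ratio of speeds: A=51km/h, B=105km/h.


Ratio = 51:105
GCD = 3
Simplified = 17:35
Time ratio (same distance) = 35:17
Speed ratio = 17:35

17:35


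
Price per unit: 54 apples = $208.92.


Unit rate = total / quantity
= 208.92 / 54
= $3.87 per unit

$3.87 per unit


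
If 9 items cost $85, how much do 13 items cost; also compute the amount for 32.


Direct proportion: y/x = constant
k = 85/9 ≈ 9.4444
y at x=13: k × 13 = 85 × 13 / 9 = 1105/9 ≈ 122.78
y at x=32: k × 32 = 85 × 32 / 9 = 2720/9 ≈ 302.22
= 122.78 and 302.22

122.78 and 302.22


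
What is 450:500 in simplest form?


GCD(450, 500) = 50
450/50 : 500/50
= 9:10

9:10


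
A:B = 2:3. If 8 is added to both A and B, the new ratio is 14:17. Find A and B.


Let A = 2k, B = 3k.
(2k + 8) / (3k + 8) = 14/17
Cross-multiply: 17(2k + 8) = 14(3k + 8)
34k + 136 = 42k + 112
34k - 42k = 112 - 136
-8k = -24
k = -24/-8 = 3
A = 2×3 = 6, B = 3×3 = 9
= A = 6, B = 9

A = 6, B = 9


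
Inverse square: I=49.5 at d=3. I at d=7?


I₁d₁² = I₂d₂²
I₂ = I₁ × (d₁/d₂)²
= 49.5 × (3/7)²
= 49.5 × 9/49
= 445.5/49
≈ 9.0918

9.0918


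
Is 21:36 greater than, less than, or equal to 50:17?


21/36 = 0.5833
50/17 = 2.9412
0.5833 < 2.9412, so 21:36 is less
= less than

less than


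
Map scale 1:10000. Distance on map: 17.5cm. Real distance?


Real distance = map distance × scale
= 17.5cm × 10000
= 175000 cm = 1750.0 m
= 1.750 km

1.750 km


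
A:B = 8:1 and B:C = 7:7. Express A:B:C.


Match B: multiply A:B by 7 → 56:7
Multiply B:C by 1 → 7:7
Combined: 56:7:7
GCD = 7
= 8:1:1

8:1:1


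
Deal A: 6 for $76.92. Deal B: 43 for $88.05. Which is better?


Deal A: $76.92/6 = $12.8200/unit
Deal B: $88.05/43 = $2.0477/unit
B is cheaper per unit
= Deal B

Deal B


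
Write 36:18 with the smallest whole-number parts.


GCD(36, 18) = 18
36/18 : 18/18
= 2:1

2:1


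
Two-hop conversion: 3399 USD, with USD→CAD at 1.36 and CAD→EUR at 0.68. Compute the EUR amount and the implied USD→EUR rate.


Step 1: 3399 USD × 1.36 = 4622.64 CAD
Step 2: 4622.64 CAD × 0.68 = 3143.40 EUR
Implied rate USD→EUR = 1.36 × 0.68 = 0.9248
= 3143.40 EUR; implied rate 0.9248 EUR/USD

3143.40 EUR; implied rate 0.9248 EUR/USD


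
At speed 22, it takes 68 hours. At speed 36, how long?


Inverse proportion: x × y = constant
k = 22 × 68 = 1496
y₂ = k / 36 = 1496 / 36
= 41.56

41.56


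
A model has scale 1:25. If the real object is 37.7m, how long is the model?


Model size = real / scale
= 37.7 / 25
= 1.5080 m

1.5080 m


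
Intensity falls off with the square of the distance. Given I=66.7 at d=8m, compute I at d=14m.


I₁d₁² = I₂d₂²
I₂ = I₁ × (d₁/d₂)²
= 66.7 × (8/14)²
= 66.7 × 64/196
= 4268.8/196
≈ 21.7796

21.7796


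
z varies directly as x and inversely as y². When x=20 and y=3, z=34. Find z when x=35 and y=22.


z = k·x/y²
Solve for k using the known point: k = z·y²/x = 34×9/20 = 306/20 = 15.3000
Now evaluate at x=35, y=22:
z = k × 35 / 484 = (306 × 35) / (20 × 484) = 10710/9680
≈ 1.1064

1.1064


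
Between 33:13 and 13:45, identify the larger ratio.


33/13 = 2.5385
13/45 = 0.2889
2.5385 > 0.2889, so 33:13 is greater
= 33:13

33:13


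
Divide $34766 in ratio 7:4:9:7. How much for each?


Total parts = 7 + 4 + 9 + 7 = 27
Part 1: 34766 × 7/27 = 9013.41
Part 2: 34766 × 4/27 = 5150.52
Part 3: 34766 × 9/27 = 11588.67
Part 4: 34766 × 7/27 = 9013.41
= Part 1: $9013.41, Part 2: $5150.52, Part 3: $11588.67, Part 4: $9013.41

Part 1: $9013.41, Part 2: $5150.52, Part 3: $11588.67, Part 4: $9013.41


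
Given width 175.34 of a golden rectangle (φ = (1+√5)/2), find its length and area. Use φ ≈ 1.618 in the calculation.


φ = (1 + √5) / 2 ≈ 1.618
Length = width × φ = 175.34 × 1.618 = 283.70012
≈ 283.70
Area = width × length = 175.34 × 283.70012 = 49743.9790408 ≈ 49743.98
= Length: 283.70, Area: 49743.98

Length: 283.70, Area: 49743.98


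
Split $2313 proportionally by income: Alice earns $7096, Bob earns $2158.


Total income = 7096 + 2158 = $9254
Alice: $2313 × 7096/9254 = $1773.62
Bob: $2313 × 2158/9254 = $539.38
= Alice: $1773.62, Bob: $539.38

Alice: $1773.62, Bob: $539.38


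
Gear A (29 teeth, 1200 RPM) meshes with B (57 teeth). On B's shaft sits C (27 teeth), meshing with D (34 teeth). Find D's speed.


Stage 1: RPM_B = RPM_A × t_A/t_B = 1200 × 29/57 = 34800/57 ≈ 610.53
B and C share a shaft → RPM_C = RPM_B
Stage 2: RPM_D = RPM_C × t_C/t_D = RPM_A × (t_A×t_C)/(t_B×t_D)
Overall ratio = (29×27)/(57×34) = 783/1938
RPM_D = 1200 × 783/1938 = 939600/1938
≈ 484.83 RPM

484.83 RPM


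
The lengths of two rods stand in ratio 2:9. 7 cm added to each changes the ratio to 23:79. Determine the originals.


Let A = 2k, B = 9k.
(2k + 7) / (9k + 7) = 23/79
Cross-multiply: 79(2k + 7) = 23(9k + 7)
158k + 553 = 207k + 161
158k - 207k = 161 - 553
-49k = -392
k = -392/-49 = 8
A = 2×8 = 16, B = 9×8 = 72
= A = 16, B = 72

A = 16, B = 72


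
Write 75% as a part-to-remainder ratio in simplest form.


75% means 75 parts out of 100; remainder = 25
Part : remainder = 75:25
GCD = 25
= 3:1

3:1


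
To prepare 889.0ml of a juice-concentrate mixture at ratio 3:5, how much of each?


Total parts = 3 + 5 = 8
juice: 889.0 × 3/8 = 333.4ml
concentrate: 889.0 × 5/8 = 555.6ml
= 333.4ml and 555.6ml

333.4ml and 555.6ml


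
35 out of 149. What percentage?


Percentage = (part / whole) × 100
= (35 / 149) × 100
≈ 23.49%

23.49%


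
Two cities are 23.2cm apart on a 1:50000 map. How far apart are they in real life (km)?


Real distance = map distance × scale
= 23.2cm × 50000
= 1160000 cm = 11600.0 m
= 11.600 km

11.600 km


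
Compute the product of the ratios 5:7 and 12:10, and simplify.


Compound ratio = (5×12) : (7×10)
= 60:70
GCD = 10
= 6:7

6:7


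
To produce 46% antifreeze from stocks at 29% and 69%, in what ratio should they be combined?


Let x parts of 29% mix with y parts of 69%.
29x + 69y = 46(x + y)
29x + 69y = 46x + 46y
x(29 - 46) = y(46 - 69)
x/y = (69 - 46)/(46 - 29) = 23/17
Simplify: 23:17
= 23:17

23:17


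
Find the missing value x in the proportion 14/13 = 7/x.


Cross multiply: 14 × x = 13 × 7
14x = 91
x = 91 / 14
= 6.50

6.50


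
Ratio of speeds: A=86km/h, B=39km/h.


Ratio = 86:39
GCD = 1
Simplified = 86:39
Time ratio (same distance) = 39:86
Speed ratio = 86:39

86:39


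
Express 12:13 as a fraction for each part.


Total parts = 12 + 13 = 25
First part: 12/25 = 12/25
Second part: 13/25 = 13/25
= 12/25 and 13/25

12/25 and 13/25


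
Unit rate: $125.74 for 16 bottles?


Unit rate = total / quantity
= 125.74 / 16
= $7.86 per unit

$7.86 per unit


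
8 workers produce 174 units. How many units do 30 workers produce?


Direct proportion: y/x = constant
k = 174/8 = 21.7500
y₂ = k × 30 = 174 × 30 / 8 = 5220/8
= 652.50

652.50


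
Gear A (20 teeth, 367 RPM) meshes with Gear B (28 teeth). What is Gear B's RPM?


Gear ratio = 20:28 = 5:7
RPM_B = RPM_A × (teeth_A / teeth_B)
= 367 × (20/28)
= 262.1 RPM

262.1 RPM


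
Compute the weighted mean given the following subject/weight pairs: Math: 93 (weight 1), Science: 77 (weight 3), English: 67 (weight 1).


Numerator = 93×1 + 77×3 + 67×1
= 93 + 231 + 67
= 391
Total weight = 5
Weighted avg = 391/5
= 78.20

78.20


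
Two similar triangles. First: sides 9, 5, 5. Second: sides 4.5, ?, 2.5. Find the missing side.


Scale factor = 4.5/9 = 0.5
Missing side = 5 × 0.5
= 2.5

2.5


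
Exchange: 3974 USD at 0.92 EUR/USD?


Amount × rate = 3974 × 0.92
= 3656.08 EUR

3656.08 EUR


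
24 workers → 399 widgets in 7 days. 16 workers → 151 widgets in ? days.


Days ∝ work / workers, so d₂ = d₁ × (m₁/m₂) × (w₂/w₁)
Workers factor (inverse): 24/16 = 1.5000
Work factor (direct): 151/399 ≈ 0.3784
d₂ = 7 × 24/16 × 151/399 = (7 × 24 × 151) / (16 × 399) = 25368/6384
≈ 3.97 days

3.97 days


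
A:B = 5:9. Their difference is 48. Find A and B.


Let A = 5k, B = 9k.
9k - 5k = 48
4k = 48 → k = 48/4 = 12
A = 5×12 = 60, B = 9×12 = 108
= A = 60, B = 108

A = 60, B = 108


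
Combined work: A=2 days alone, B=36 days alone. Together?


Rate of A = 1/2 per day
Rate of B = 1/36 per day
Combined rate = 1/2 + 1/36 = 38/72 ≈ 0.5278 per day
Days = 1 / combined rate = 72/38
≈ 1.89 days

1.89 days


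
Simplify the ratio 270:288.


GCD(270, 288) = 18
270/18 : 288/18
= 15:16

15:16


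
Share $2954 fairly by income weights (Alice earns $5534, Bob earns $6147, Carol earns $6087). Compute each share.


Total income = 5534 + 6147 + 6087 = $17768
Alice: $2954 × 5534/17768 = $920.05
Bob: $2954 × 6147/17768 = $1021.96
Carol: $2954 × 6087/17768 = $1011.99
= Alice: $920.05, Bob: $1021.96, Carol: $1011.99

Alice: $920.05, Bob: $1021.96, Carol: $1011.99


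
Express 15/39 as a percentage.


Percentage = (part / whole) × 100
= (15 / 39) × 100
≈ 38.46%

38.46%


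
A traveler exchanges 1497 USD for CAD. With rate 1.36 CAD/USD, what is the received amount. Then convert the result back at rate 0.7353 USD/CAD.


Amount × rate = 1497 × 1.36 = 2035.92 CAD
Round-trip: 2035.92 × 0.7353 = 1497.01 USD
= 2035.92 CAD, then 1497.01 USD

2035.92 CAD, then 1497.01 USD


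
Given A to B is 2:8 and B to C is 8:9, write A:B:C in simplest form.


Match B: multiply A:B by 8 → 16:64
Multiply B:C by 8 → 64:72
Combined: 16:64:72
GCD = 8
= 2:8:9

2:8:9


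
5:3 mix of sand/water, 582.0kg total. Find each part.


Total parts = 5 + 3 = 8
sand: 582.0 × 5/8 = 363.8kg
water: 582.0 × 3/8 = 218.3kg
= 363.8kg and 218.3kg

363.8kg and 218.3kg


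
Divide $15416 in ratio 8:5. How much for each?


Total parts = 8 + 5 = 13
Part 1: 15416 × 8/13 = 9486.77
Part 2: 15416 × 5/13 = 5929.23
= Part 1: $9486.77, Part 2: $5929.23

Part 1: $9486.77, Part 2: $5929.23


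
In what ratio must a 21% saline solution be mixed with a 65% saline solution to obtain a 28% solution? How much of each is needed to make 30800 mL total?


Let x parts of 21% mix with y parts of 65%.
21x + 65y = 28(x + y)
21x + 65y = 28x + 28y
x(21 - 28) = y(28 - 65)
x/y = (65 - 28)/(28 - 21) = 37/7
Simplify: 37:7
Total parts = 44; one part = 30800/44 = 700.00 mL
21% solution: 37×700.00 = 25900.00 mL
65% solution: 7×700.00 = 4900.00 mL
= ratio 37:7; 25900.00 mL and 4900.00 mL

ratio 37:7; 25900.00 mL and 4900.00 mL


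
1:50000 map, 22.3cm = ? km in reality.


Real distance = map distance × scale
= 22.3cm × 50000
= 1115000 cm = 11150.0 m
= 11.150 km

11.150 km


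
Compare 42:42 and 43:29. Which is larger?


42/42 = 1.0000
43/29 = 1.4828
1.0000 < 1.4828, so 42:42 is less
= 43:29

43:29


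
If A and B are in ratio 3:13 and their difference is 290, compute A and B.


Let A = 3k, B = 13k.
13k - 3k = 290
10k = 290 → k = 290/10 = 29
A = 3×29 = 87, B = 13×29 = 377
= A = 87, B = 377

A = 87, B = 377


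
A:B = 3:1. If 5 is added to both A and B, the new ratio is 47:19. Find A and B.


Let A = 3k, B = 1k.
(3k + 5) / (1k + 5) = 47/19
Cross-multiply: 19(3k + 5) = 47(1k + 5)
57k + 95 = 47k + 235
57k - 47k = 235 - 95
10k = 140
k = 140/10 = 14
A = 3×14 = 42, B = 1×14 = 14
= A = 42, B = 14

A = 42, B = 14


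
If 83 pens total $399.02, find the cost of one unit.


Unit rate = total / quantity
= 399.02 / 83
= $4.81 per unit

$4.81 per unit


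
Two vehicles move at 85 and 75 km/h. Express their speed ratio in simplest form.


Ratio = 85:75
GCD = 5
Simplified = 17:15
Time ratio (same distance) = 15:17
Speed ratio = 17:15

17:15


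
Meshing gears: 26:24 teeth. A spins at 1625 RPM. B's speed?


Gear ratio = 26:24 = 13:12
RPM_B = RPM_A × (teeth_A / teeth_B)
= 1625 × (26/24)
= 1760.4 RPM

1760.4 RPM


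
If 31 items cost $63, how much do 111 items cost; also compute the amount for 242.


Direct proportion: y/x = constant
k = 63/31 ≈ 2.0323
y at x=111: k × 111 = 63 × 111 / 31 = 6993/31 ≈ 225.58
y at x=242: k × 242 = 63 × 242 / 31 = 15246/31 ≈ 491.81
= 225.58 and 491.81

225.58 and 491.81


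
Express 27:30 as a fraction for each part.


Total parts = 27 + 30 = 57
First part: 27/57 = 9/19
Second part: 30/57 = 10/19
= 9/19 and 10/19

9/19 and 10/19


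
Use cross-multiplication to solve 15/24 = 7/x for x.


Cross multiply: 15 × x = 24 × 7
15x = 168
x = 168 / 15
= 11.20

11.20


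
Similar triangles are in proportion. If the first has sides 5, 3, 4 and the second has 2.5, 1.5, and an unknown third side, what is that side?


Scale factor = 2.5/5 = 0.5
Missing side = 4 × 0.5
= 2.0

2.0


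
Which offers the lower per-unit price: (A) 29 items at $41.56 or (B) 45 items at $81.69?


Deal A: $41.56/29 = $1.4331/unit
Deal B: $81.69/45 = $1.8153/unit
A is cheaper per unit
= Deal A

Deal A


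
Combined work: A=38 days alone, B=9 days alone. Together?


Rate of A = 1/38 per day
Rate of B = 1/9 per day
Combined rate = 1/38 + 1/9 = 47/342 ≈ 0.1374 per day
Days = 1 / combined rate = 342/47
≈ 7.28 days

7.28 days


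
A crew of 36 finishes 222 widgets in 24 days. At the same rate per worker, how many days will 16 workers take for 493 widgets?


Days ∝ work / workers, so d₂ = d₁ × (m₁/m₂) × (w₂/w₁)
Workers factor (inverse): 36/16 = 2.2500
Work factor (direct): 493/222 ≈ 2.2207
d₂ = 24 × 36/16 × 493/222 = (24 × 36 × 493) / (16 × 222) = 425952/3552
≈ 119.92 days

119.92 days


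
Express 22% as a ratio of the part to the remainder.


22% means 22 parts out of 100; remainder = 78
Part : remainder = 22:78
GCD = 2
= 11:39

11:39


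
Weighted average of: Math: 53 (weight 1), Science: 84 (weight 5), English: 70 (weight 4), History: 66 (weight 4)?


Numerator = 53×1 + 84×5 + 70×4 + 66×4
= 53 + 420 + 280 + 264
= 1017
Total weight = 14
Weighted avg = 1017/14
= 72.64

72.64


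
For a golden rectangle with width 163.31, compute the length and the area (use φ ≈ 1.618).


φ = (1 + √5) / 2 ≈ 1.618
Length = width × φ = 163.31 × 1.618 = 264.23558
≈ 264.24
Area = width × length = 163.31 × 264.23558 = 43152.3125698 ≈ 43152.31
= Length: 264.24, Area: 43152.31

Length: 264.24, Area: 43152.31


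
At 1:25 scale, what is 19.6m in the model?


Model size = real / scale
= 19.6 / 25
= 0.7840 m

0.7840 m


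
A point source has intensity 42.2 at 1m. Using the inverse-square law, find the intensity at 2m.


I₁d₁² = I₂d₂²
I₂ = I₁ × (d₁/d₂)²
= 42.2 × (1/2)²
= 42.2 × 1/4
= 42.2/4
= 10.5500

10.5500


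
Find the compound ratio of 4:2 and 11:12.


Compound ratio = (4×11) : (2×12)
= 44:24
GCD = 4
= 11:6

11:6


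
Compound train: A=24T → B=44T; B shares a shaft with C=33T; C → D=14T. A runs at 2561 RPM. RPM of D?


Stage 1: RPM_B = RPM_A × t_A/t_B = 2561 × 24/44 = 61464/44 ≈ 1396.91
B and C share a shaft → RPM_C = RPM_B
Stage 2: RPM_D = RPM_C × t_C/t_D = RPM_A × (t_A×t_C)/(t_B×t_D)
Overall ratio = (24×33)/(44×14) = 792/616
RPM_D = 2561 × 792/616 = 2028312/616
≈ 3292.71 RPM

3292.71 RPM


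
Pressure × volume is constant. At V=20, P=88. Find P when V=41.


Inverse proportion: x × y = constant
k = 20 × 88 = 1760
y₂ = k / 41 = 1760 / 41
= 42.93

42.93


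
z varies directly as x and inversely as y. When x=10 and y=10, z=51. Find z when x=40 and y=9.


z = k·x/y
Solve for k using the known point: k = z·y/x = 51×10/10 = 510/10 = 51.0000
Now evaluate at x=40, y=9:
z = k × 40 / 9 = (510 × 40) / (10 × 9) = 20400/90
≈ 226.6667

226.6667


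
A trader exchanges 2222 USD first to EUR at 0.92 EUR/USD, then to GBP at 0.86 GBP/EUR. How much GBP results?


Step 1: 2222 USD × 0.92 = 2044.24 EUR
Step 2: 2044.24 EUR × 0.86 = 1758.05 GBP
Implied rate USD→GBP = 0.92 × 0.86 = 0.7912
= 1758.05 GBP

1758.05 GBP


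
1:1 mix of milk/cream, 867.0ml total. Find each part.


Total parts = 1 + 1 = 2
milk: 867.0 × 1/2 = 433.5ml
cream: 867.0 × 1/2 = 433.5ml
= 433.5ml and 433.5ml

433.5ml and 433.5ml


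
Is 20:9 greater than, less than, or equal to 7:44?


20/9 = 2.2222
7/44 = 0.1591
2.2222 > 0.1591, so 20:9 is greater
= greater than

greater than


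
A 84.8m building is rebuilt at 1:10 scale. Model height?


Model size = real / scale
= 84.8 / 10
= 8.4800 m

8.4800 m


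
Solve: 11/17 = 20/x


Cross multiply: 11 × x = 17 × 20
11x = 340
x = 340 / 11
= 30.91

30.91


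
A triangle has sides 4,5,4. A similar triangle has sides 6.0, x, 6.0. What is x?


Scale factor = 6.0/4 = 1.5
Missing side = 5 × 1.5
= 7.5

7.5


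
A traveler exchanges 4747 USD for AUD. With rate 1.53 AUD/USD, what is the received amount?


Amount × rate = 4747 × 1.53
= 7262.91 AUD

7262.91 AUD


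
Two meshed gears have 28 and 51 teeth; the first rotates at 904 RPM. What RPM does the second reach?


Gear ratio = 28:51 = 28:51
RPM_B = RPM_A × (teeth_A / teeth_B)
= 904 × (28/51)
= 496.3 RPM

496.3 RPM


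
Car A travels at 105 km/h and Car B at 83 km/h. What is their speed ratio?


Ratio = 105:83
GCD = 1
Simplified = 105:83
Time ratio (same distance) = 83:105
Speed ratio = 105:83

105:83


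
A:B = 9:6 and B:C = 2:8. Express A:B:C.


Match B: multiply A:B by 2 → 18:12
Multiply B:C by 6 → 12:48
Combined: 18:12:48
GCD = 6
= 3:2:8

3:2:8


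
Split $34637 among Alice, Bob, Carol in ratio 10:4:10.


Total parts = 10 + 4 + 10 = 24
Alice: 34637 × 10/24 = 14432.08
Bob: 34637 × 4/24 = 5772.83
Carol: 34637 × 10/24 = 14432.08
= Alice: $14432.08, Bob: $5772.83, Carol: $14432.08

Alice: $14432.08, Bob: $5772.83, Carol: $14432.08


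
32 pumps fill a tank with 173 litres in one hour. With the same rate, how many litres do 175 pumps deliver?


Direct proportion: y/x = constant
k = 173/32 ≈ 5.4063
y₂ = k × 175 = 173 × 175 / 32 = 30275/32
≈ 946.09

946.09


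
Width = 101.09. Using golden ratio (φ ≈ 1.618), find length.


φ = (1 + √5) / 2 ≈ 1.618
Length = width × φ = 101.09 × 1.618 = 163.56362
≈ 163.56

163.56


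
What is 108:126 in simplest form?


GCD(108, 126) = 18
108/18 : 126/18
= 6:7

6:7


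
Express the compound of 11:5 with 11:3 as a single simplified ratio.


Compound ratio = (11×11) : (5×3)
= 121:15
GCD = 1
= 121:15

121:15


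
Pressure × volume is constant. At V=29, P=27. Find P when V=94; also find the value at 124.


Inverse proportion: x × y = constant
k = 29 × 27 = 783
At x=94: k/94 = 8.33
At x=124: k/124 = 6.31
= 8.33 and 6.31

8.33 and 6.31


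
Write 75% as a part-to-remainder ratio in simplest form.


75% means 75 parts out of 100; remainder = 25
Part : remainder = 75:25
GCD = 25
= 3:1

3:1


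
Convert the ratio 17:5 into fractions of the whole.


Total parts = 17 + 5 = 22
First part: 17/22 = 17/22
Second part: 5/22 = 5/22
= 17/22 and 5/22

17/22 and 5/22


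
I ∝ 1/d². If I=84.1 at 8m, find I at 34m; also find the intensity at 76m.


I₁d₁² = I₂d₂²
I at 34m = 84.1 × (8/34)² = 84.1 × 64/1156 = 5382.4/1156 ≈ 4.6561
I at 76m = 84.1 × (8/76)² = 84.1 × 64/5776 = 5382.4/5776 ≈ 0.9319
= 4.6561 and 0.9319

4.6561 and 0.9319


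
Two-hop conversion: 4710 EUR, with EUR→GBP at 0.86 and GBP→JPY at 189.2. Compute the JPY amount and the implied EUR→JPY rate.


Step 1: 4710 EUR × 0.86 = 4050.60 GBP
Step 2: 4050.60 GBP × 189.2 = 766373.52 JPY
Implied rate EUR→JPY = 0.86 × 189.2 = 162.7120
= 766373.52 JPY; implied rate 162.7120 JPY/EUR

766373.52 JPY; implied rate 162.7120 JPY/EUR


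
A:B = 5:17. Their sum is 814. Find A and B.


Let A = 5k, B = 17k.
5k + 17k = 814
22k = 814 → k = 814/22 = 37
A = 5×37 = 185, B = 17×37 = 629
= A = 185, B = 629

A = 185, B = 629


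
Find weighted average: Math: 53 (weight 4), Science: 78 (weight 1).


Numerator = 53×4 + 78×1
= 212 + 78
= 290
Total weight = 5
Weighted avg = 290/5
= 58.00

58.00


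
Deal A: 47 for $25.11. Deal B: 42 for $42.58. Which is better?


Deal A: $25.11/47 = $0.5343/unit
Deal B: $42.58/42 = $1.0138/unit
A is cheaper per unit
= Deal A

Deal A


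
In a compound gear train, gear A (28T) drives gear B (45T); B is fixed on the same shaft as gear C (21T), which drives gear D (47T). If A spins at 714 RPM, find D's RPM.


Stage 1: RPM_B = RPM_A × t_A/t_B = 714 × 28/45 = 19992/45 ≈ 444.27
B and C share a shaft → RPM_C = RPM_B
Stage 2: RPM_D = RPM_C × t_C/t_D = RPM_A × (t_A×t_C)/(t_B×t_D)
Overall ratio = (28×21)/(45×47) = 588/2115
RPM_D = 714 × 588/2115 = 419832/2115
≈ 198.50 RPM

198.50 RPM


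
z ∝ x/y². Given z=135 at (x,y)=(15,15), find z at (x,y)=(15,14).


z = k·x/y²
Solve for k using the known point: k = z·y²/x = 135×225/15 = 30375/15 = 2025.0000
Now evaluate at x=15, y=14:
z = k × 15 / 196 = (30375 × 15) / (15 × 196) = 455625/2940
≈ 154.9745

154.9745


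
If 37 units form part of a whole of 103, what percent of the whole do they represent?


Percentage = (part / whole) × 100
= (37 / 103) × 100
≈ 35.92%

35.92%


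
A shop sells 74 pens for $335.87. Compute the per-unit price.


Unit rate = total / quantity
= 335.87 / 74
= $4.54 per unit

$4.54 per unit


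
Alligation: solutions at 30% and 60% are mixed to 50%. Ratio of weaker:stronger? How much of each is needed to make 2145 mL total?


Let x parts of 30% mix with y parts of 60%.
30x + 60y = 50(x + y)
30x + 60y = 50x + 50y
x(30 - 50) = y(50 - 60)
x/y = (60 - 50)/(50 - 30) = 10/20
Simplify: 1:2
Total parts = 3; one part = 2145/3 = 715.00 mL
30% solution: 1×715.00 = 715.00 mL
60% solution: 2×715.00 = 1430.00 mL
= ratio 1:2; 715.00 mL and 1430.00 mL

ratio 1:2; 715.00 mL and 1430.00 mL


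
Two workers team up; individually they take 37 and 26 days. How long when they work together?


Rate of A = 1/37 per day
Rate of B = 1/26 per day
Combined rate = 1/37 + 1/26 = 63/962 ≈ 0.0655 per day
Days = 1 / combined rate = 962/63
≈ 15.27 days

15.27 days


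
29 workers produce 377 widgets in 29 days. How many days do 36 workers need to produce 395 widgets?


Days ∝ work / workers, so d₂ = d₁ × (m₁/m₂) × (w₂/w₁)
Workers factor (inverse): 29/36 ≈ 0.8056
Work factor (direct): 395/377 ≈ 1.0477
d₂ = 29 × 29/36 × 395/377 = (29 × 29 × 395) / (36 × 377) = 332195/13572
≈ 24.48 days

24.48 days


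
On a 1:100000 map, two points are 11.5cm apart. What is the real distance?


Real distance = map distance × scale
= 11.5cm × 100000
= 1150000 cm = 11500.0 m
= 11.500 km

11.500 km


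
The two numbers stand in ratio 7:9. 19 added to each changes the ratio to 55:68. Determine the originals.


Let A = 7k, B = 9k.
(7k + 19) / (9k + 19) = 55/68
Cross-multiply: 68(7k + 19) = 55(9k + 19)
476k + 1292 = 495k + 1045
476k - 495k = 1045 - 1292
-19k = -247
k = -247/-19 = 13
A = 7×13 = 91, B = 9×13 = 117
= A = 91, B = 117

A = 91, B = 117


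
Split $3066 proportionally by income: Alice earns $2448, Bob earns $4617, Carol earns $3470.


Total income = 2448 + 4617 + 3470 = $10535
Alice: $3066 × 2448/10535 = $712.44
Bob: $3066 × 4617/10535 = $1343.69
Carol: $3066 × 3470/10535 = $1009.87
= Alice: $712.44, Bob: $1343.69, Carol: $1009.87

Alice: $712.44, Bob: $1343.69, Carol: $1009.87


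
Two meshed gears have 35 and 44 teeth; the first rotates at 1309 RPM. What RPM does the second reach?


Gear ratio = 35:44 = 35:44
RPM_B = RPM_A × (teeth_A / teeth_B)
= 1309 × (35/44)
= 1041.3 RPM

1041.3 RPM


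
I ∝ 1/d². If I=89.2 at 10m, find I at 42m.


I₁d₁² = I₂d₂²
I₂ = I₁ × (d₁/d₂)²
= 89.2 × (10/42)²
= 89.2 × 100/1764
= 8920/1764
≈ 5.0567

5.0567


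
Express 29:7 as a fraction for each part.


Total parts = 29 + 7 = 36
First part: 29/36 = 29/36
Second part: 7/36 = 7/36
= 29/36 and 7/36

29/36 and 7/36


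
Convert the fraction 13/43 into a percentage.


Percentage = (part / whole) × 100
= (13 / 43) × 100
≈ 30.23%

30.23%


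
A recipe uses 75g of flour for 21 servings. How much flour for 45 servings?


Direct proportion: y/x = constant
k = 75/21 ≈ 3.5714
y₂ = k × 45 = 75 × 45 / 21 = 3375/21
≈ 160.71

160.71


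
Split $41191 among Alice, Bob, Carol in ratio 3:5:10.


Total parts = 3 + 5 + 10 = 18
Alice: 41191 × 3/18 = 6865.17
Bob: 41191 × 5/18 = 11441.94
Carol: 41191 × 10/18 = 22883.89
= Alice: $6865.17, Bob: $11441.94, Carol: $22883.89

Alice: $6865.17, Bob: $11441.94, Carol: $22883.89


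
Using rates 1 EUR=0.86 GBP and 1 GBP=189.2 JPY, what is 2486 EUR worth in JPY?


Step 1: 2486 EUR × 0.86 = 2137.96 GBP
Step 2: 2137.96 GBP × 189.2 = 404502.03 JPY
Implied rate EUR→JPY = 0.86 × 189.2 = 162.7120
= 404502.03 JPY

404502.03 JPY


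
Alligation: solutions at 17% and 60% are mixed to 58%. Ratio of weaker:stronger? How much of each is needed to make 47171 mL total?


Let x parts of 17% mix with y parts of 60%.
17x + 60y = 58(x + y)
17x + 60y = 58x + 58y
x(17 - 58) = y(58 - 60)
x/y = (60 - 58)/(58 - 17) = 2/41
Simplify: 2:41
Total parts = 43; one part = 47171/43 = 1097.00 mL
17% solution: 2×1097.00 = 2194.00 mL
60% solution: 41×1097.00 = 44977.00 mL
= ratio 2:41; 2194.00 mL and 44977.00 mL

ratio 2:41; 2194.00 mL and 44977.00 mL


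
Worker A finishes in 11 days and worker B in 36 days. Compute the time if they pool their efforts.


Rate of A = 1/11 per day
Rate of B = 1/36 per day
Combined rate = 1/11 + 1/36 = 47/396 ≈ 0.1187 per day
Days = 1 / combined rate = 396/47
≈ 8.43 days

8.43 days


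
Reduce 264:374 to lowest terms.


GCD(264, 374) = 22
264/22 : 374/22
= 12:17

12:17


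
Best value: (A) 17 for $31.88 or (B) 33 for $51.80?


Deal A: $31.88/17 = $1.8753/unit
Deal B: $51.80/33 = $1.5697/unit
B is cheaper per unit
= Deal B

Deal B


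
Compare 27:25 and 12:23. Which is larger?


27/25 = 1.0800
12/23 = 0.5217
1.0800 > 0.5217, so 27:25 is greater
= 27:25

27:25


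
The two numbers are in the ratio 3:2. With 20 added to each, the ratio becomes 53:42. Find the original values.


Let A = 3k, B = 2k.
(3k + 20) / (2k + 20) = 53/42
Cross-multiply: 42(3k + 20) = 53(2k + 20)
126k + 840 = 106k + 1060
126k - 106k = 1060 - 840
20k = 220
k = 220/20 = 11
A = 3×11 = 33, B = 2×11 = 22
= A = 33, B = 22

A = 33, B = 22


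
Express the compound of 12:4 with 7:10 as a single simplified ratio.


Compound ratio = (12×7) : (4×10)
= 84:40
GCD = 4
= 21:10

21:10


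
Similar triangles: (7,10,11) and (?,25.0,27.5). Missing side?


Scale factor = 25.0/10 = 2.5
Missing side = 7 × 2.5
= 17.5

17.5


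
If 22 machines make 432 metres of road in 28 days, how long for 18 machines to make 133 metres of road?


Days ∝ work / workers, so d₂ = d₁ × (m₁/m₂) × (w₂/w₁)
Workers factor (inverse): 22/18 ≈ 1.2222
Work factor (direct): 133/432 ≈ 0.3079
d₂ = 28 × 22/18 × 133/432 = (28 × 22 × 133) / (18 × 432) = 81928/7776
≈ 10.54 days

10.54 days


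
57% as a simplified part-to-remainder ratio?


57% means 57 parts out of 100; remainder = 43
Part : remainder = 57:43
GCD = 1
= 57:43

57:43


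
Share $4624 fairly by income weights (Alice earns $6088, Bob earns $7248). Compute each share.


Total income = 6088 + 7248 = $13336
Alice: $4624 × 6088/13336 = $2110.90
Bob: $4624 × 7248/13336 = $2513.10
= Alice: $2110.90, Bob: $2513.10

Alice: $2110.90, Bob: $2513.10


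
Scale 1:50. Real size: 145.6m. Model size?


Model size = real / scale
= 145.6 / 50
= 2.9120 m

2.9120 m


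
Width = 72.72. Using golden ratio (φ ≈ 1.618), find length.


φ = (1 + √5) / 2 ≈ 1.618
Length = width × φ = 72.72 × 1.618 = 117.66096
≈ 117.66

117.66


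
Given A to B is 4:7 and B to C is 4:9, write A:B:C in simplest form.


Match B: multiply A:B by 4 → 16:28
Multiply B:C by 7 → 28:63
Combined: 16:28:63
GCD = 1
= 16:28:63

16:28:63


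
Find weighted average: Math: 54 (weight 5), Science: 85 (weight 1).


Numerator = 54×5 + 85×1
= 270 + 85
= 355
Total weight = 6
Weighted avg = 355/6
= 59.17

59.17


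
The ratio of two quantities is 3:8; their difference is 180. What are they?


Let A = 3k, B = 8k.
8k - 3k = 180
5k = 180 → k = 180/5 = 36
A = 3×36 = 108, B = 8×36 = 288
= A = 108, B = 288

A = 108, B = 288


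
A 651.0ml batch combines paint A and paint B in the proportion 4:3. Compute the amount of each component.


Total parts = 4 + 3 = 7
paint A: 651.0 × 4/7 = 372.0ml
paint B: 651.0 × 3/7 = 279.0ml
= 372.0ml and 279.0ml

372.0ml and 279.0ml


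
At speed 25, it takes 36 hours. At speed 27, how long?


Inverse proportion: x × y = constant
k = 25 × 36 = 900
y₂ = k / 27 = 900 / 27
= 33.33

33.33


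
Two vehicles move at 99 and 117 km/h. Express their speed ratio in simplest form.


Ratio = 99:117
GCD = 9
Simplified = 11:13
Time ratio (same distance) = 13:11
Speed ratio = 11:13

11:13


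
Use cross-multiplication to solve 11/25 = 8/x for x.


Cross multiply: 11 × x = 25 × 8
11x = 200
x = 200 / 11
= 18.18

18.18
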